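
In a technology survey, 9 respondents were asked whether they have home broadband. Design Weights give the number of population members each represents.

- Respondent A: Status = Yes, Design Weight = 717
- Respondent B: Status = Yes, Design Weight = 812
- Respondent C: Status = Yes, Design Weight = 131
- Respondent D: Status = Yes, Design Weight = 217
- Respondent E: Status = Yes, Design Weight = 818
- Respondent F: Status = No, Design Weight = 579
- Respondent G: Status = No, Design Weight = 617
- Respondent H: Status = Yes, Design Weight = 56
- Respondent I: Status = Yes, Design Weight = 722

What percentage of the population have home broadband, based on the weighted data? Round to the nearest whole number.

Sum of weights for 'Yes' = 717 + 812 + 131 + 217 + 818 + 56 + 722 = 3473
Total weight = 717 + 812 + 131 + 217 + 818 + 579 + 617 + 56 + 722 = 4669
Weighted proportion = 3473 / 4669 = 0.74384236 → 74.384236%

74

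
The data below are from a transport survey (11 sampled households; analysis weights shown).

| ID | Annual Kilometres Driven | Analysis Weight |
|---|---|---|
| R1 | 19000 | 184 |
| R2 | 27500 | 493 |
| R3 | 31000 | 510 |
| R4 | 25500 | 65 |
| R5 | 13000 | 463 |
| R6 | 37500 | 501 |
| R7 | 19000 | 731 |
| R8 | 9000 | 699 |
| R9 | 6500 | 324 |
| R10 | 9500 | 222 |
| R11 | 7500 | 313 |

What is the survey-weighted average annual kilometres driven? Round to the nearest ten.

19110

Weighted sum = 19000×184 + 27500×493 + 31000×510 + 25500×65 + 13000×463 + 37500×501 + 19000×731 + 9000×699 + 6500×324 + 9500×222 + 7500×313
  = 3496000 + 13557500 + 15810000 + 1657500 + 6019000 + 18787500 + 13889000 + 6291000 + 2106000 + 2109000 + 2347500 = 86070000
Sum of weights = 184 + 493 + 510 + 65 + 463 + 501 + 731 + 699 + 324 + 222 + 313 = 4505
Weighted mean = 86070000 / 4505 = 19105.438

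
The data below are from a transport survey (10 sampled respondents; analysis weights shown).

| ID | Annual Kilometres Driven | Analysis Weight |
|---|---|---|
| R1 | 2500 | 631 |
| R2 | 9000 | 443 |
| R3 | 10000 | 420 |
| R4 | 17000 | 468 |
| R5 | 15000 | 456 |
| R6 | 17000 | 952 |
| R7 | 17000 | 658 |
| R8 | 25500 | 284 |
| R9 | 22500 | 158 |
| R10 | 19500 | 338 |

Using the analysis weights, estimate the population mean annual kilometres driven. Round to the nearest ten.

14420

Weighted sum = 2500×631 + 9000×443 + 10000×420 + 17000×468 + 15000×456 + 17000×952 + 17000×658 + 25500×284 + 22500×158 + 19500×338
  = 1577500 + 3987000 + 4200000 + 7956000 + 6840000 + 16184000 + 11186000 + 7242000 + 3555000 + 6591000 = 69318500
Sum of weights = 631 + 443 + 420 + 468 + 456 + 952 + 658 + 284 + 158 + 338 = 4808
Weighted mean = 69318500 / 4808 = 14417.325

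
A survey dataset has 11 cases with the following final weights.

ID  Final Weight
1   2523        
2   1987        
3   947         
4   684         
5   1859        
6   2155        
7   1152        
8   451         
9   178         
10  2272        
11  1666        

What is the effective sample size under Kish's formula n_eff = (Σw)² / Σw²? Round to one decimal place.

Σ wᵢ = 2523 + 1987 + 947 + 684 + 1859 + 2155 + 1152 + 451 + 178 + 2272 + 1666 = 15874
Σ wᵢ² = 29277998
n_eff = 15874² / 29277998 = 251983876 / 29277998 = 8.6065952

8.6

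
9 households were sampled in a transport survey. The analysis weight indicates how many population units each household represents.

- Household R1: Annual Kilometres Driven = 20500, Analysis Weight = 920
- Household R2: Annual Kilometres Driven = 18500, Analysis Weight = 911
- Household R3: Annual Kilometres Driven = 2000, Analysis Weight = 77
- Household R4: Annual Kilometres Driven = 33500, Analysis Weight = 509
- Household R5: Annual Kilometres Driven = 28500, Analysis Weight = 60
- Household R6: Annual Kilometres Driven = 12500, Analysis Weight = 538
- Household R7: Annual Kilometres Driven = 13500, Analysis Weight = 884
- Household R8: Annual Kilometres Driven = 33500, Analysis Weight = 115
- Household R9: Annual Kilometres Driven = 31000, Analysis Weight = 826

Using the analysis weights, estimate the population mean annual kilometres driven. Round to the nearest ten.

Weighted sum = 102746500
Sum of weights = 920 + 911 + 77 + 509 + 60 + 538 + 884 + 115 + 826 = 4840
Weighted mean = 102746500 / 4840 = 21228.616

21230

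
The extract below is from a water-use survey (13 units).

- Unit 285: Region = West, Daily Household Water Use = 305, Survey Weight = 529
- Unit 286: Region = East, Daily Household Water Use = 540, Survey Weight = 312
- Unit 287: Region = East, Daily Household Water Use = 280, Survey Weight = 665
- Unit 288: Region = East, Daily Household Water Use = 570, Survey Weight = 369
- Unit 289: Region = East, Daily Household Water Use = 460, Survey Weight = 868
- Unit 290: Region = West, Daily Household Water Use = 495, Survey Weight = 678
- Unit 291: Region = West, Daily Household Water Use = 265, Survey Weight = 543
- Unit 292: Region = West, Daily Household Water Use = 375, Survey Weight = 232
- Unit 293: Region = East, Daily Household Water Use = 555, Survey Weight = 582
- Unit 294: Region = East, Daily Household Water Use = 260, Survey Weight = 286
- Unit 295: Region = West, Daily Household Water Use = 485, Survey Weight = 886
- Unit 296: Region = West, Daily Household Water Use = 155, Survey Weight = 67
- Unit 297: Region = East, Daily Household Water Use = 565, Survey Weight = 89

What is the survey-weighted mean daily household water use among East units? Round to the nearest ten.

East rows: 286, 287, 288, 289, 293, 294, 297
Weighted sum = 540×312 + 280×665 + 570×369 + 460×868 + 555×582 + 260×286 + 565×89
  = 1411945
Sum of weights = 312 + 665 + 369 + 868 + 582 + 286 + 89 = 3171
Weighted mean = 1411945 / 3171 = 445.26805

450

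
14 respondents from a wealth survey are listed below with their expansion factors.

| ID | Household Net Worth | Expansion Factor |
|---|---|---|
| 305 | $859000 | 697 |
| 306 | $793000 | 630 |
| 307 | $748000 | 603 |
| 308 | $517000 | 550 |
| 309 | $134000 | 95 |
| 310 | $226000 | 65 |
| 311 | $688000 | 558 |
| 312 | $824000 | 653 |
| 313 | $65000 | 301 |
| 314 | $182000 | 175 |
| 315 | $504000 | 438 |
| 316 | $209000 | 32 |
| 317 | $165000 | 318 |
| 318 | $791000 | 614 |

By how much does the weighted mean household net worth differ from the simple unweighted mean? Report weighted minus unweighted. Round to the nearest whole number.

149471

Unweighted sum = 6705000
Unweighted mean = 6705000 / 14 = 478928.57
Weighted sum = 3600102000
Sum of weights = 5729
Weighted mean = 3600102000 / 5729 = 628399.72
Difference (weighted minus unweighted) = 149471.15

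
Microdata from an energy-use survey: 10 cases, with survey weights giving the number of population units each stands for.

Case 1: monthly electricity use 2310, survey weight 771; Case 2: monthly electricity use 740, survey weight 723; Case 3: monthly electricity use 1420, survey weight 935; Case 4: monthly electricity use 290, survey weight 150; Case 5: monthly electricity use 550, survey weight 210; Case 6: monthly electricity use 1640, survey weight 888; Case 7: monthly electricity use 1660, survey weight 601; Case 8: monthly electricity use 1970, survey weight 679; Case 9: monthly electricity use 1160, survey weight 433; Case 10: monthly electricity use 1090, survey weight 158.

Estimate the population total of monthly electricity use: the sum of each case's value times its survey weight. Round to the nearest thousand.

8269000

Weighted total = 2310×771 + 740×723 + 1420×935 + 290×150 + 550×210 + 1640×888 + 1660×601 + 1970×679 + 1160×433 + 1090×158
  = 1781010 + 535020 + 1327700 + 43500 + 115500 + 1456320 + 997660 + 1337630 + 502280 + 172220 = 8268840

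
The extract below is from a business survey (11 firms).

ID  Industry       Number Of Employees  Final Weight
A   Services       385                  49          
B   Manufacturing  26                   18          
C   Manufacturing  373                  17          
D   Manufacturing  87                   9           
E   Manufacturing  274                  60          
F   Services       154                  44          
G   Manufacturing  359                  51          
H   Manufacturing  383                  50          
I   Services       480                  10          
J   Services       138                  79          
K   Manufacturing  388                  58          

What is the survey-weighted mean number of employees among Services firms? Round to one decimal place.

227.2

Services rows: A, F, I, J
Weighted sum = 385×49 + 154×44 + 480×10 + 138×79
  = 18865 + 6776 + 4800 + 10902 = 41343
Sum of weights = 49 + 44 + 10 + 79 = 182
Weighted mean = 41343 / 182 = 227.15934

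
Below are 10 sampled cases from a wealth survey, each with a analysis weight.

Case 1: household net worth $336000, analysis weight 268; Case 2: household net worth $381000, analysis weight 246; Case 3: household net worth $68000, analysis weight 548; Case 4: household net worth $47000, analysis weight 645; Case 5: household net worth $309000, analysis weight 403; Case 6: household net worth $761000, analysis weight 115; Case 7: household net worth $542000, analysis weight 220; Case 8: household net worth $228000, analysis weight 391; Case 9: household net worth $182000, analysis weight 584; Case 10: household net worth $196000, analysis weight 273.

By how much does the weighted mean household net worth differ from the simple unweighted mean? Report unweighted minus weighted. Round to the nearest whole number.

Unweighted sum = 336000 + 381000 + 68000 + 47000 + 309000 + 761000 + 542000 + 228000 + 182000 + 196000 = 3050000
Unweighted mean = 3050000 / 10 = 305000
Weighted sum = 336000×268 + 381000×246 + 68000×548 + 47000×645 + 309000×403 + 761000×115 + 542000×220 + 228000×391 + 182000×584 + 196000×273
  = 831579000
Sum of weights = 268 + 246 + 548 + 645 + 403 + 115 + 220 + 391 + 584 + 273 = 3693
Weighted mean = 831579000 / 3693 = 225177.09
Difference (unweighted minus weighted) = 79822.908

79823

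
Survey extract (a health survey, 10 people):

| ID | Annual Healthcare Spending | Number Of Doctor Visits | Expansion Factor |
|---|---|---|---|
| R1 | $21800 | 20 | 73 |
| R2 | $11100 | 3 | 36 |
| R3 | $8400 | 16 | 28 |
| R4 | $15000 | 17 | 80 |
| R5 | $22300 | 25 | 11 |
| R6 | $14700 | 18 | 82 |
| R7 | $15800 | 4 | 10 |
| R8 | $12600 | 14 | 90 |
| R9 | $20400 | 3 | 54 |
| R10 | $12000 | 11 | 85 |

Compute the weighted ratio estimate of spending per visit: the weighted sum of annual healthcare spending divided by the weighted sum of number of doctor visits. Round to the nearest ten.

1100

Σ wᵢ·y = 21800×73 + 11100×36 + 8400×28 + 15000×80 + 22300×11 + 14700×82 + 15800×10 + 12600×90 + 20400×54 + 12000×85
  = 1591400 + 399600 + 235200 + 1200000 + 245300 + 1205400 + 158000 + 1134000 + 1101600 + 1020000 = 8290500
Σ wᵢ·x = 7524
Ratio = 8290500 / 7524 = 1101.874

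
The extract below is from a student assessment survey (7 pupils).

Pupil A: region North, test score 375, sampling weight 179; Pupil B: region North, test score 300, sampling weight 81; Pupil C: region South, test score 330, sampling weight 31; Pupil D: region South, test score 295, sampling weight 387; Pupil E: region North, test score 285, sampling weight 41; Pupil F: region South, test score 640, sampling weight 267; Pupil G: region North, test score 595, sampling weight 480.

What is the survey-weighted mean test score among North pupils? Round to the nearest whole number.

North rows: A, B, E, G
Weighted sum = 375×179 + 300×81 + 285×41 + 595×480
  = 67125 + 24300 + 11685 + 285600 = 388710
Sum of weights = 781
Weighted mean = 388710 / 781 = 497.70807

498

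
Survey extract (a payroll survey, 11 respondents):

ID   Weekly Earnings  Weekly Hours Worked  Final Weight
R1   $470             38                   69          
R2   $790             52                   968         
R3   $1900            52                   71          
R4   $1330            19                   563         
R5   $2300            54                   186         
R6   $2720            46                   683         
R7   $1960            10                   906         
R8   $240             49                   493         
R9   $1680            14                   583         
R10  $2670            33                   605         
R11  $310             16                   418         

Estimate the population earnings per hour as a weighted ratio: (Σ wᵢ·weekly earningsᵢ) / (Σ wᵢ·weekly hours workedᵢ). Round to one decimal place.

48.5

Σ wᵢ·y = 8584850
Σ wᵢ·x = 38×69 + 52×968 + 52×71 + 19×563 + 54×186 + 46×683 + 10×906 + 49×493 + 14×583 + 33×605 + 16×418
  = 2622 + 50336 + 3692 + 10697 + 10044 + 31418 + 9060 + 24157 + 8162 + 19965 + 6688 = 176841
Ratio = 8584850 / 176841 = 48.545586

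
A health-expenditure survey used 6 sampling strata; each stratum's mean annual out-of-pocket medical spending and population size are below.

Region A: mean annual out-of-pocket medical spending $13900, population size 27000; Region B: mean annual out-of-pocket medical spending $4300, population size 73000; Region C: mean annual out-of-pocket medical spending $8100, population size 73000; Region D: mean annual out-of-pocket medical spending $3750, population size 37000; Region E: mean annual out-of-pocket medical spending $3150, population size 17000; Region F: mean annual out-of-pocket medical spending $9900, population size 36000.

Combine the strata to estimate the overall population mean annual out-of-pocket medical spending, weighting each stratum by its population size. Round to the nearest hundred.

Σ Nₕ·x̄ₕ = 13900×27000 + 4300×73000 + 8100×73000 + 3750×37000 + 3150×17000 + 9900×36000
  = 375300000 + 313900000 + 591300000 + 138750000 + 53550000 + 356400000 = 1829200000
Σ Nₕ = 27000 + 73000 + 73000 + 37000 + 17000 + 36000 = 263000
Overall mean = 1829200000 / 263000 = 6955.1331

7000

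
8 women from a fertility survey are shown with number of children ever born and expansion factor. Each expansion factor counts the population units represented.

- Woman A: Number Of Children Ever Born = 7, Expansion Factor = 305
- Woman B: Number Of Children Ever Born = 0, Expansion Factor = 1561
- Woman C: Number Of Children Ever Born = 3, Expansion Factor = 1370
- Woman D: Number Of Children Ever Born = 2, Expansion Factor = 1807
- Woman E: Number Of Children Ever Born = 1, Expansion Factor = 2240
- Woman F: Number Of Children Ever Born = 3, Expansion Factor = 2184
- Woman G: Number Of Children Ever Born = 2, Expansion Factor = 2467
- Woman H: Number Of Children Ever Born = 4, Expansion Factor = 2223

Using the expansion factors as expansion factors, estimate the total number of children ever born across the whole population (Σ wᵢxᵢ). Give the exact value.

Weighted total = 7×305 + 0×1561 + 3×1370 + 2×1807 + 1×2240 + 3×2184 + 2×2467 + 4×2223
  = 2135 + 0 + 4110 + 3614 + 2240 + 6552 + 4934 + 8892 = 32477

32477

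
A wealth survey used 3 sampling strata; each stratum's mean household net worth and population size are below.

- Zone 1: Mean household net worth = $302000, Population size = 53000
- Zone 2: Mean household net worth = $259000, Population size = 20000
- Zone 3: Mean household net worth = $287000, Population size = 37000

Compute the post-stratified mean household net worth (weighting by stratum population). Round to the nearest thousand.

289000

Σ Nₕ·x̄ₕ = 31805000000
Σ Nₕ = 53000 + 20000 + 37000 = 110000
Overall mean = 31805000000 / 110000 = 289136.36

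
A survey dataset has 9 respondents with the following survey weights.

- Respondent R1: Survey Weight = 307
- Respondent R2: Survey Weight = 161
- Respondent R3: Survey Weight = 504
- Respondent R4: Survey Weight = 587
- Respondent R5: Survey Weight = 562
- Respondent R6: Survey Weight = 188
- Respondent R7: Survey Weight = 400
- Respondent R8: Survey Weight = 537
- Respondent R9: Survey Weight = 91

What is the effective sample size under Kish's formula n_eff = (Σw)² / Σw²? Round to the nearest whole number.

Σ wᵢ = 307 + 161 + 504 + 587 + 562 + 188 + 400 + 537 + 91 = 3337
Σ wᵢ² = 94249 + 25921 + 254016 + 344569 + 315844 + 35344 + 160000 + 288369 + 8281 = 1526593
n_eff = 3337² / 1526593 = 11135569 / 1526593 = 7.2943928

7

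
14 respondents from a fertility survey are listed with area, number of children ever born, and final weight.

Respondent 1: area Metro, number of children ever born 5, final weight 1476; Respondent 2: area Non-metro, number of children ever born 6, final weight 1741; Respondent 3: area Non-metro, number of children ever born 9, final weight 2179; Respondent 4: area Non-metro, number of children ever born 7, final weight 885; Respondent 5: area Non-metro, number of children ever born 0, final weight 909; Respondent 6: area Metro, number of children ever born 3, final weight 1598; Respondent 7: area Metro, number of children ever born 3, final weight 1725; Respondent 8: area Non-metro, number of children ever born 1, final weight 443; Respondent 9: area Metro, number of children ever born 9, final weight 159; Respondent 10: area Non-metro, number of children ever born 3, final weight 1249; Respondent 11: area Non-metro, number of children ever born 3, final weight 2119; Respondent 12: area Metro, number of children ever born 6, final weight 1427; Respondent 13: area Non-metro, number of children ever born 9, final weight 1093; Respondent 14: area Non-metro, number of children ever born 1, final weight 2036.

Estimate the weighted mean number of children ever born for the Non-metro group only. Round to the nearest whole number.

Non-metro rows: 2, 3, 4, 5, 8, 10, 11, 13, 14
Weighted sum = 6×1741 + 9×2179 + 7×885 + 0×909 + 1×443 + 3×1249 + 3×2119 + 9×1093 + 1×2036
  = 10446 + 19611 + 6195 + 0 + 443 + 3747 + 6357 + 9837 + 2036 = 58672
Sum of weights = 1741 + 2179 + 885 + 909 + 443 + 1249 + 2119 + 1093 + 2036 = 12654
Weighted mean = 58672 / 12654 = 4.6366366

5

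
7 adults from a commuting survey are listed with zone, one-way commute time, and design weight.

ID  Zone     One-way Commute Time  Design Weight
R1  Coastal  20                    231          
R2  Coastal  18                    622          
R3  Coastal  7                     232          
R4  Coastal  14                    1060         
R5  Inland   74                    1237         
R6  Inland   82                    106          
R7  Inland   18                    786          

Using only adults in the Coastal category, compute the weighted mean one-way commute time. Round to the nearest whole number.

15

Coastal rows: R1, R2, R3, R4
Weighted sum = 20×231 + 18×622 + 7×232 + 14×1060
  = 4620 + 11196 + 1624 + 14840 = 32280
Sum of weights = 231 + 622 + 232 + 1060 = 2145
Weighted mean = 32280 / 2145 = 15.048951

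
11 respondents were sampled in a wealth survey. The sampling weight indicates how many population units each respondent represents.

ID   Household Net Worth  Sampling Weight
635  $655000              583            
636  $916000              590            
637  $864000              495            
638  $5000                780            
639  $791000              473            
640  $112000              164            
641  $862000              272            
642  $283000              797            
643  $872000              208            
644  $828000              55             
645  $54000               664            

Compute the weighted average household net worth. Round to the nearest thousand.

486000

Weighted sum = 655000×583 + 916000×590 + 864000×495 + 5000×780 + 791000×473 + 112000×164 + 862000×272 + 283000×797 + 872000×208 + 828000×55 + 54000×664
  = 2469183000
Sum of weights = 5081
Weighted mean = 2469183000 / 5081 = 485963.98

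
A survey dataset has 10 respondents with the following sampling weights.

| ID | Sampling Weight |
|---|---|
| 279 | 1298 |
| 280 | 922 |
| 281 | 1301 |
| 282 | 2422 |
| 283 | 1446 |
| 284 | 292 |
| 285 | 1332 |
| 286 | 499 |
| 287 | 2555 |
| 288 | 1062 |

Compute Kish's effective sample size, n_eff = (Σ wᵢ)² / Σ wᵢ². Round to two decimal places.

7.85

Σ wᵢ = 13129
Σ wᵢ² = 1684804 + 850084 + 1692601 + 5866084 + 2090916 + 85264 + 1774224 + 249001 + 6528025 + 1127844 = 21948847
n_eff = 13129² / 21948847 = 172370641 / 21948847 = 7.8532891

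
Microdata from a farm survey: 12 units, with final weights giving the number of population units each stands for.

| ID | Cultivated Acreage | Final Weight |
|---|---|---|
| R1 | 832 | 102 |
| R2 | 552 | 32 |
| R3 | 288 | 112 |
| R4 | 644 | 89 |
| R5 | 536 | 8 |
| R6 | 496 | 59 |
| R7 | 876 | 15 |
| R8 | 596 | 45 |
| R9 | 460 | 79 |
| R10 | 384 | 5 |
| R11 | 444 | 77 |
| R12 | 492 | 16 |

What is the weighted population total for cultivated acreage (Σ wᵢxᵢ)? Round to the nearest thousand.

Weighted total = 832×102 + 552×32 + 288×112 + 644×89 + 536×8 + 496×59 + 876×15 + 596×45 + 460×79 + 384×5 + 444×77 + 492×16
  = 345932

346000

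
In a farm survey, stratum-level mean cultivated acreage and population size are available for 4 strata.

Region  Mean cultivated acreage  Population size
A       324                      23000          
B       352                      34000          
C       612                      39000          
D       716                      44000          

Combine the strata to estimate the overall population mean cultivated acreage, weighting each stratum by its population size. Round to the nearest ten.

530

Σ Nₕ·x̄ₕ = 74792000
Σ Nₕ = 23000 + 34000 + 39000 + 44000 = 140000
Overall mean = 74792000 / 140000 = 534.22857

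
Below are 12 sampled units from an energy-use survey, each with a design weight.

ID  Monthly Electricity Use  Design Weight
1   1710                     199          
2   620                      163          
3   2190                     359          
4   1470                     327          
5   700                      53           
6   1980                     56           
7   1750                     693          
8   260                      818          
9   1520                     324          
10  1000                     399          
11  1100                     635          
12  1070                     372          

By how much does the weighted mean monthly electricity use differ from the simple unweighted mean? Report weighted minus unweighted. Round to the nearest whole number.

Unweighted sum = 1710 + 620 + 2190 + 1470 + 700 + 1980 + 1750 + 260 + 1520 + 1000 + 1100 + 1070 = 15370
Unweighted mean = 15370 / 12 = 1280.8333
Weighted sum = 1710×199 + 620×163 + 2190×359 + 1470×327 + 700×53 + 1980×56 + 1750×693 + 260×818 + 1520×324 + 1000×399 + 1100×635 + 1070×372
  = 340290 + 101060 + 786210 + 480690 + 37100 + 110880 + 1212750 + 212680 + 492480 + 399000 + 698500 + 398040 = 5269680
Sum of weights = 4398
Weighted mean = 5269680 / 4398 = 1198.1992
Difference (weighted minus unweighted) = -82.634152

-83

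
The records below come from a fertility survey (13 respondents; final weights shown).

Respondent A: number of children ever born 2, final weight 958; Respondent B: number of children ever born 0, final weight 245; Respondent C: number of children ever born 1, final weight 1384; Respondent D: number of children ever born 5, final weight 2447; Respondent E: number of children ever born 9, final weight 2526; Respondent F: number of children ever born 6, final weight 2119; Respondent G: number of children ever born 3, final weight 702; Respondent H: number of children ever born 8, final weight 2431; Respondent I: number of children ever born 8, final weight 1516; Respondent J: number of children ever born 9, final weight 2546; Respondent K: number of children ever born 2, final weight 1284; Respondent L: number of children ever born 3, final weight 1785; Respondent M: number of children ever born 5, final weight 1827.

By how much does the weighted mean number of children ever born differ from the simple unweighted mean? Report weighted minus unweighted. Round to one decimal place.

Unweighted sum = 61
Unweighted mean = 61 / 13 = 4.6923077
Weighted sum = 124637
Sum of weights = 21770
Weighted mean = 124637 / 21770 = 5.7251723
Difference (weighted minus unweighted) = 1.0328646

1.0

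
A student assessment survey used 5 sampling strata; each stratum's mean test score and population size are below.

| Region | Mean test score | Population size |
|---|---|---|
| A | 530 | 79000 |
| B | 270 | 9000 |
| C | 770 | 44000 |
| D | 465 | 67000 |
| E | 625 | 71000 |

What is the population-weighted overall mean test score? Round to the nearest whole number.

Σ Nₕ·x̄ₕ = 530×79000 + 270×9000 + 770×44000 + 465×67000 + 625×71000
  = 41870000 + 2430000 + 33880000 + 31155000 + 44375000 = 153710000
Σ Nₕ = 79000 + 9000 + 44000 + 67000 + 71000 = 270000
Overall mean = 153710000 / 270000 = 569.2963

569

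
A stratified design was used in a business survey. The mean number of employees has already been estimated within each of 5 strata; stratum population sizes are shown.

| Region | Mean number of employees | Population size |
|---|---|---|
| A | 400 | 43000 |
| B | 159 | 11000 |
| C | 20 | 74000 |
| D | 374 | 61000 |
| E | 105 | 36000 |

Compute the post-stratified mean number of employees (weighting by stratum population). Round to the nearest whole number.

209

Σ Nₕ·x̄ₕ = 400×43000 + 159×11000 + 20×74000 + 374×61000 + 105×36000
  = 17200000 + 1749000 + 1480000 + 22814000 + 3780000 = 47023000
Σ Nₕ = 43000 + 11000 + 74000 + 61000 + 36000 = 225000
Overall mean = 47023000 / 225000 = 208.99111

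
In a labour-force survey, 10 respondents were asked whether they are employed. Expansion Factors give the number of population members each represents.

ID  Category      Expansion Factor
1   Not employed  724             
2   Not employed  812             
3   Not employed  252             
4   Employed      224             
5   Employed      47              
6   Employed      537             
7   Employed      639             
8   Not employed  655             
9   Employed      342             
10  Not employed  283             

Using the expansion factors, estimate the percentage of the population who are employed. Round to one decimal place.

Sum of weights for 'Employed' = 224 + 47 + 537 + 639 + 342 = 1789
Total weight = 724 + 812 + 252 + 224 + 47 + 537 + 639 + 655 + 342 + 283 = 4515
Weighted proportion = 1789 / 4515 = 0.39623477 → 39.623477%

39.6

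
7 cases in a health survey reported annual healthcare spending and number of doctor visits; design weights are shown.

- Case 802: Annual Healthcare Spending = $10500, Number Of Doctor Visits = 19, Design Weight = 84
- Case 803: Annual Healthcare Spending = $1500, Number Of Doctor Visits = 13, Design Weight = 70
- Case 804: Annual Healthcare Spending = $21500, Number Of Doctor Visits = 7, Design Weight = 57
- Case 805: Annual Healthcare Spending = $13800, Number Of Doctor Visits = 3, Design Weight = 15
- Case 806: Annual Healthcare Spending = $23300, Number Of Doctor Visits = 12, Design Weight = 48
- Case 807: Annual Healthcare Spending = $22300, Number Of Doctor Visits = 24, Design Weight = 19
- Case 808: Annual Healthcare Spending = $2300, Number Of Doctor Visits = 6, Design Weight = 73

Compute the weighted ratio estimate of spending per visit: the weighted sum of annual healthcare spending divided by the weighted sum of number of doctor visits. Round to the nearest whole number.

934

Σ wᵢ·y = 10500×84 + 1500×70 + 21500×57 + 13800×15 + 23300×48 + 22300×19 + 2300×73
  = 882000 + 105000 + 1225500 + 207000 + 1118400 + 423700 + 167900 = 4129500
Σ wᵢ·x = 19×84 + 13×70 + 7×57 + 3×15 + 12×48 + 24×19 + 6×73
  = 1596 + 910 + 399 + 45 + 576 + 456 + 438 = 4420
Ratio = 4129500 / 4420 = 934.27602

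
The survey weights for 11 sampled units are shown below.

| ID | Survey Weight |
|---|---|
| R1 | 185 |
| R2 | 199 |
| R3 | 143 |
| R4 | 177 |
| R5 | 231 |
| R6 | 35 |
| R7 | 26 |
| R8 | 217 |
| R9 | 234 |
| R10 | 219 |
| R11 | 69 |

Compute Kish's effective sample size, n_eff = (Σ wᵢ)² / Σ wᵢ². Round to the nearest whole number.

Σ wᵢ = 185 + 199 + 143 + 177 + 231 + 35 + 26 + 217 + 234 + 219 + 69 = 1735
Σ wᵢ² = 335433
n_eff = 1735² / 335433 = 3010225 / 335433 = 8.9741468

9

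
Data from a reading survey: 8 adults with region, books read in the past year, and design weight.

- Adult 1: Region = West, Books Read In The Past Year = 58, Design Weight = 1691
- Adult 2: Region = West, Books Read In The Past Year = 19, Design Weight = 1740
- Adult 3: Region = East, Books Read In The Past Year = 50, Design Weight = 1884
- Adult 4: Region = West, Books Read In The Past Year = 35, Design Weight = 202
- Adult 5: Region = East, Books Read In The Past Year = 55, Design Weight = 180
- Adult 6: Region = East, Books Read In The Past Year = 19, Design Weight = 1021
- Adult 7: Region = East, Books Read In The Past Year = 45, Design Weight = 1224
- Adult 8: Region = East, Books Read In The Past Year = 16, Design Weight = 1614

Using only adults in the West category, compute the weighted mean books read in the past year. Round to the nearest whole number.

38

West rows: 1, 2, 4
Weighted sum = 58×1691 + 19×1740 + 35×202
  = 138208
Sum of weights = 3633
Weighted mean = 138208 / 3633 = 38.042389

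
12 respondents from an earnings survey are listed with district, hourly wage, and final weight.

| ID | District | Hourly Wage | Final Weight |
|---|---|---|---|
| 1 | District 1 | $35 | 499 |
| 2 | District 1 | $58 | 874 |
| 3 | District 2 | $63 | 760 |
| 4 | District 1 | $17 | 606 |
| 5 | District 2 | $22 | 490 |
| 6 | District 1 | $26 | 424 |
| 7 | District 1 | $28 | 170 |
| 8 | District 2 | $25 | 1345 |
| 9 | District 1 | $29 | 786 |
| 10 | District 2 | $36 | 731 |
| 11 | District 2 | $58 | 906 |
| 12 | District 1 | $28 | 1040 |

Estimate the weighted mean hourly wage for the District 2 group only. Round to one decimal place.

40.4

District 2 rows: 3, 5, 8, 10, 11
Weighted sum = 63×760 + 22×490 + 25×1345 + 36×731 + 58×906
  = 47880 + 10780 + 33625 + 26316 + 52548 = 171149
Sum of weights = 760 + 490 + 1345 + 731 + 906 = 4232
Weighted mean = 171149 / 4232 = 40.441635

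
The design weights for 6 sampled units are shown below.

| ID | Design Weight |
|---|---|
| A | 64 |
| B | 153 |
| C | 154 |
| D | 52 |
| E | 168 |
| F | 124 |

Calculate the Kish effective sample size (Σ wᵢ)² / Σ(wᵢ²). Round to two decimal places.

5.24

Σ wᵢ = 715
Σ wᵢ² = 4096 + 23409 + 23716 + 2704 + 28224 + 15376 = 97525
n_eff = 715² / 97525 = 511225 / 97525 = 5.2419892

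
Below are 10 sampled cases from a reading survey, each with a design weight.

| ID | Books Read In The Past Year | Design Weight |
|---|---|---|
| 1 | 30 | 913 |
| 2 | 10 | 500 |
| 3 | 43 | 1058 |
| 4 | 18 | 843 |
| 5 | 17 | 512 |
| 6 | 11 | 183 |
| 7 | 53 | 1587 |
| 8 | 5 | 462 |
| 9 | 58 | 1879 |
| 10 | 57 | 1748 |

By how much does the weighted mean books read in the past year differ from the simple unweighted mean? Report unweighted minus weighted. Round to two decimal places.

-10.98

Unweighted sum = 30 + 10 + 43 + 18 + 17 + 11 + 53 + 5 + 58 + 57 = 302
Unweighted mean = 302 / 10 = 30.2
Weighted sum = 398814
Sum of weights = 913 + 500 + 1058 + 843 + 512 + 183 + 1587 + 462 + 1879 + 1748 = 9685
Weighted mean = 398814 / 9685 = 41.178523
Difference (unweighted minus weighted) = -10.978523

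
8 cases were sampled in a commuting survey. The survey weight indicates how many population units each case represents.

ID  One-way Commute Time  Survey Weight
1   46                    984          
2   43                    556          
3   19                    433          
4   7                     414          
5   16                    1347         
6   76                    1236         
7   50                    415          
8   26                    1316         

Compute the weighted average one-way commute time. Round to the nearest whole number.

Weighted sum = 250751
Sum of weights = 984 + 556 + 433 + 414 + 1347 + 1236 + 415 + 1316 = 6701
Weighted mean = 250751 / 6701 = 37.419937

37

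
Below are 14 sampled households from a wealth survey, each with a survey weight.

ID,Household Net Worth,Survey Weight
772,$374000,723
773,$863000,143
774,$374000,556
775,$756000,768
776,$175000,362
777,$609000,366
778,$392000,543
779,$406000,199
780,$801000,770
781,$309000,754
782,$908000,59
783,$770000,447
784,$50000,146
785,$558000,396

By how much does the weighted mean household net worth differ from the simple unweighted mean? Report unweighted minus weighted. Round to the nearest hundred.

Unweighted sum = 7345000
Unweighted mean = 7345000 / 14 = 524642.86
Weighted sum = 3238043000
Sum of weights = 6232
Weighted mean = 3238043000 / 6232 = 519583.28
Difference (unweighted minus weighted) = 5059.5773

5100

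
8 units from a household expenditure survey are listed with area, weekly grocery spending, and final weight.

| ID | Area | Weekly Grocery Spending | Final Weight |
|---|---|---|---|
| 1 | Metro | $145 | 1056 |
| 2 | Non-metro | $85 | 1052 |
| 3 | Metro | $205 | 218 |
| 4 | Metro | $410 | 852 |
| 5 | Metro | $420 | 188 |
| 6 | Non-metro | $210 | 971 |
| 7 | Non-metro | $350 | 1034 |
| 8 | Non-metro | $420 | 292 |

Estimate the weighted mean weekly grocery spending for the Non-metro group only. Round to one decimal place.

232.3

Non-metro rows: 2, 6, 7, 8
Weighted sum = 85×1052 + 210×971 + 350×1034 + 420×292
  = 777870
Sum of weights = 1052 + 971 + 1034 + 292 = 3349
Weighted mean = 777870 / 3349 = 232.26933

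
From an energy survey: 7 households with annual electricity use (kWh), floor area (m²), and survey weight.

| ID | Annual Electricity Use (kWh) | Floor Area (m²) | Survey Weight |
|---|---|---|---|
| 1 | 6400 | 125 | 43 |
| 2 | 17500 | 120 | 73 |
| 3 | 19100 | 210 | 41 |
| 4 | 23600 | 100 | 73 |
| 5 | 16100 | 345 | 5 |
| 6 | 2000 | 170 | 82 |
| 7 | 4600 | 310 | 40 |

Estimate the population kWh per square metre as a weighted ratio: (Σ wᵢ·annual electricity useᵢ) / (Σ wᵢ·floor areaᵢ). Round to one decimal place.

77.2

Σ wᵢ·y = 6400×43 + 17500×73 + 19100×41 + 23600×73 + 16100×5 + 2000×82 + 4600×40
  = 275200 + 1277500 + 783100 + 1722800 + 80500 + 164000 + 184000 = 4487100
Σ wᵢ·x = 125×43 + 120×73 + 210×41 + 100×73 + 345×5 + 170×82 + 310×40
  = 5375 + 8760 + 8610 + 7300 + 1725 + 13940 + 12400 = 58110
Ratio = 4487100 / 58110 = 77.217346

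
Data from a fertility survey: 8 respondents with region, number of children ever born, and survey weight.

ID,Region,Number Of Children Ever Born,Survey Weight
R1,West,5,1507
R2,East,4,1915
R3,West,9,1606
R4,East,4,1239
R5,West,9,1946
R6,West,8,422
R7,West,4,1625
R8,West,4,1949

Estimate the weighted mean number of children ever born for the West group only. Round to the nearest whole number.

West rows: R1, R3, R5, R6, R7, R8
Weighted sum = 57175
Sum of weights = 1507 + 1606 + 1946 + 422 + 1625 + 1949 = 9055
Weighted mean = 57175 / 9055 = 6.3141911

6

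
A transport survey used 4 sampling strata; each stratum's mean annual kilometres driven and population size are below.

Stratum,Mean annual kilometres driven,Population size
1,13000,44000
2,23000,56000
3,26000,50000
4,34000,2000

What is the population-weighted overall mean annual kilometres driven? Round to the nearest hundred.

21200

Σ Nₕ·x̄ₕ = 13000×44000 + 23000×56000 + 26000×50000 + 34000×2000
  = 3228000000
Σ Nₕ = 44000 + 56000 + 50000 + 2000 = 152000
Overall mean = 3228000000 / 152000 = 21236.842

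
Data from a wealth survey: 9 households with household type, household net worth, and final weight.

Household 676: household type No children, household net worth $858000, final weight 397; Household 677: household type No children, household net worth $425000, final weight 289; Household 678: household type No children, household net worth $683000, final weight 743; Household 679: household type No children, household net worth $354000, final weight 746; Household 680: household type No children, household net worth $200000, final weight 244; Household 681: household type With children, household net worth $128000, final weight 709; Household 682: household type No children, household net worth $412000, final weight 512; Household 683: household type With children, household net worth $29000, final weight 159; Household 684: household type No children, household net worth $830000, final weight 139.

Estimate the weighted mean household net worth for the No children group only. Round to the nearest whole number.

524468

No children rows: 676, 677, 678, 679, 680, 682, 684
Weighted sum = 858000×397 + 425000×289 + 683000×743 + 354000×746 + 200000×244 + 412000×512 + 830000×139
  = 1610118000
Sum of weights = 397 + 289 + 743 + 746 + 244 + 512 + 139 = 3070
Weighted mean = 1610118000 / 3070 = 524468.4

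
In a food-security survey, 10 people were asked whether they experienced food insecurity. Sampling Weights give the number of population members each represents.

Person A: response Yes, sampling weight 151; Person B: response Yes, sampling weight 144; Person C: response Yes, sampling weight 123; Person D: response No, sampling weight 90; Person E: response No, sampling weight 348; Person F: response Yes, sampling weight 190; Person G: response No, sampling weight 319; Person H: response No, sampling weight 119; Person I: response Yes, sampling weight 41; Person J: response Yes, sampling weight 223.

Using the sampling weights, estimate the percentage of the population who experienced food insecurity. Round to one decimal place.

49.9

Sum of weights for 'Yes' = 151 + 144 + 123 + 190 + 41 + 223 = 872
Total weight = 151 + 144 + 123 + 90 + 348 + 190 + 319 + 119 + 41 + 223 = 1748
Weighted proportion = 872 / 1748 = 0.49885584 → 49.885584%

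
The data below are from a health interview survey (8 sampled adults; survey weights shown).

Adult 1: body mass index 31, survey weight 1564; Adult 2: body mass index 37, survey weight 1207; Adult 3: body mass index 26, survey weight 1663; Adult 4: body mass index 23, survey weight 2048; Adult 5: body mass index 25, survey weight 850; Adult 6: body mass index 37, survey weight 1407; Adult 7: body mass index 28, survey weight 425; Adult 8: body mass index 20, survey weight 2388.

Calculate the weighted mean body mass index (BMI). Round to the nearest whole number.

Weighted sum = 31×1564 + 37×1207 + 26×1663 + 23×2048 + 25×850 + 37×1407 + 28×425 + 20×2388
  = 316454
Sum of weights = 1564 + 1207 + 1663 + 2048 + 850 + 1407 + 425 + 2388 = 11552
Weighted mean = 316454 / 11552 = 27.393871

27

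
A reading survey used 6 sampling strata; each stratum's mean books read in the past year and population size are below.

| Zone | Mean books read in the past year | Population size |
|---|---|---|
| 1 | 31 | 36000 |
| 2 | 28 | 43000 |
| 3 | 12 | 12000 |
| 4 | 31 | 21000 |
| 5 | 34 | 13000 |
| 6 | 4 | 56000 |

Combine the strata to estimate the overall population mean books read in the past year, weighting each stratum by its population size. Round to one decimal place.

Σ Nₕ·x̄ₕ = 31×36000 + 28×43000 + 12×12000 + 31×21000 + 34×13000 + 4×56000
  = 1116000 + 1204000 + 144000 + 651000 + 442000 + 224000 = 3781000
Σ Nₕ = 36000 + 43000 + 12000 + 21000 + 13000 + 56000 = 181000
Overall mean = 3781000 / 181000 = 20.889503

20.9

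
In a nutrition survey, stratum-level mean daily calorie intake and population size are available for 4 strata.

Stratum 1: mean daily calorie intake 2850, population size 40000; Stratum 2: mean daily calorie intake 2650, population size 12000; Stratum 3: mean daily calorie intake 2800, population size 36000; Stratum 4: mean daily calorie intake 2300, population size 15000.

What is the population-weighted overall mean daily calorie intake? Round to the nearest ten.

2730

Σ Nₕ·x̄ₕ = 2850×40000 + 2650×12000 + 2800×36000 + 2300×15000
  = 114000000 + 31800000 + 100800000 + 34500000 = 281100000
Σ Nₕ = 103000
Overall mean = 281100000 / 103000 = 2729.1262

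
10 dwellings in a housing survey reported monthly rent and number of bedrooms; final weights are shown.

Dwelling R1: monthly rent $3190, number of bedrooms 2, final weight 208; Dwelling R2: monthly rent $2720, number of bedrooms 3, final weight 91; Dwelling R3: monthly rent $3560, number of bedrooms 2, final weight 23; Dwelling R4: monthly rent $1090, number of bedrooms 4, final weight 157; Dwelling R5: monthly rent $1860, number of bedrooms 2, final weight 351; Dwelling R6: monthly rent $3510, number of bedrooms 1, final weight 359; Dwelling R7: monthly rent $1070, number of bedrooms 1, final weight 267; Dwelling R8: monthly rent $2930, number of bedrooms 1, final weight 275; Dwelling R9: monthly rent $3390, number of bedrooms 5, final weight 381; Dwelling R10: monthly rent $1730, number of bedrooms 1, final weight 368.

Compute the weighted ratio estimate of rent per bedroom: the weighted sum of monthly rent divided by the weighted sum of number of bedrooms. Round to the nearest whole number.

Σ wᵢ·y = 3190×208 + 2720×91 + 3560×23 + 1090×157 + 1860×351 + 3510×359 + 1070×267 + 2930×275 + 3390×381 + 1730×368
  = 6096670
Σ wᵢ·x = 2×208 + 3×91 + 2×23 + 4×157 + 2×351 + 1×359 + 1×267 + 1×275 + 5×381 + 1×368
  = 416 + 273 + 46 + 628 + 702 + 359 + 267 + 275 + 1905 + 368 = 5239
Ratio = 6096670 / 5239 = 1163.7087

1164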